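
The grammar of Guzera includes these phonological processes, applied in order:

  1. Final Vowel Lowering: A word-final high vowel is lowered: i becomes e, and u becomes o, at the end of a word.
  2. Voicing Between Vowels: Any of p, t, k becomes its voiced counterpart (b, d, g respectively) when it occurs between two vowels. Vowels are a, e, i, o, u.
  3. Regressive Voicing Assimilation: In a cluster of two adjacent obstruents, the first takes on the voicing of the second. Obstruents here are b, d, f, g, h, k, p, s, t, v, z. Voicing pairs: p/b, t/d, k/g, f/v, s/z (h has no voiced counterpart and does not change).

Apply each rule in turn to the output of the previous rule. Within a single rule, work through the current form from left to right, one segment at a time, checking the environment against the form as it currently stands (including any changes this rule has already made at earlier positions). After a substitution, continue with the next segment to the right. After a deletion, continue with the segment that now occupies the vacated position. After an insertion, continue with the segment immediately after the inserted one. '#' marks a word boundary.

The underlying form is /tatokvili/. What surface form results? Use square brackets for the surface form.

1 Final Vowel Lowering: [tatokvili] → [tatokvile]
2 Voicing Between Vowels: [tatokvile] → [tadokvile]
3 Regressive Voicing Assimilation: [tadokvile] → [tadogvile]

[tadogvile]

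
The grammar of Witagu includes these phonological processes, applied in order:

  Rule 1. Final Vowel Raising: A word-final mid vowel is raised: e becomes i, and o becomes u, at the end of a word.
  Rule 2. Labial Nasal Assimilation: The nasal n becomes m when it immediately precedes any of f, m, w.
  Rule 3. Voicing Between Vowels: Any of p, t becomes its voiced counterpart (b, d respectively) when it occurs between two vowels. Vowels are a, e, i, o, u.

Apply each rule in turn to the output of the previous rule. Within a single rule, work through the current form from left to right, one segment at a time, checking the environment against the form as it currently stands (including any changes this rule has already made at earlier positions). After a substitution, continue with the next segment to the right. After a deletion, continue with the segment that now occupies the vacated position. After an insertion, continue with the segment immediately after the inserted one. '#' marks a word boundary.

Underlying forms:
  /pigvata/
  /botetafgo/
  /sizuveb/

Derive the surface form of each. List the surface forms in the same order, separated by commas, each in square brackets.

[pigvada], [bodedafgu], [sizuveb]

/pigvata/:
  Rule 1 Final Vowel Raising: no change — [pigvata]
  Rule 2 Labial Nasal Assimilation: no change — [pigvata]
  Rule 3 Voicing Between Vowels: [pigvata] → [pigvada]
/botetafgo/:
  Rule 1 Final Vowel Raising: [botetafgo] → [botetafgu]
  Rule 2 Labial Nasal Assimilation: no change — [botetafgu]
  Rule 3 Voicing Between Vowels: [botetafgu] → [bodedafgu]
/sizuveb/:
  Rule 1 Final Vowel Raising: no change — [sizuveb]
  Rule 2 Labial Nasal Assimilation: no change — [sizuveb]
  Rule 3 Voicing Between Vowels: no change — [sizuveb]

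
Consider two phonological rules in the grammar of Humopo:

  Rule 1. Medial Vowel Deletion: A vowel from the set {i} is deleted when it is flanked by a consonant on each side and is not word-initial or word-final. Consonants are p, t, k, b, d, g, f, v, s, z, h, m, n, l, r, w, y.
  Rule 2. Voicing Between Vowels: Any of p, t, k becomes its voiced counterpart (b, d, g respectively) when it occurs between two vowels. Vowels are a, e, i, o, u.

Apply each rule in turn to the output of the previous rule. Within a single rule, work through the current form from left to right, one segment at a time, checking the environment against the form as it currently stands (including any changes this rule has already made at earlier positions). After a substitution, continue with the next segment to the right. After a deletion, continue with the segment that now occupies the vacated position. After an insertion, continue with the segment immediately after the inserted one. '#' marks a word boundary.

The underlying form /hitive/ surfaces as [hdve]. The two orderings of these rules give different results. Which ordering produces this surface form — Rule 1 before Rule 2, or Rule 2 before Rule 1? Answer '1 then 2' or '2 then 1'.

Order 1 then 2:
  1 Medial Vowel Deletion: [hitive] → [htve]
  2 Voicing Between Vowels: no change — [htve]
  result: [htve]
Order 2 then 1:
  2 Voicing Between Vowels: [hitive] → [hidive]
  1 Medial Vowel Deletion: [hidive] → [hdve]
  result: [hdve]

2 then 1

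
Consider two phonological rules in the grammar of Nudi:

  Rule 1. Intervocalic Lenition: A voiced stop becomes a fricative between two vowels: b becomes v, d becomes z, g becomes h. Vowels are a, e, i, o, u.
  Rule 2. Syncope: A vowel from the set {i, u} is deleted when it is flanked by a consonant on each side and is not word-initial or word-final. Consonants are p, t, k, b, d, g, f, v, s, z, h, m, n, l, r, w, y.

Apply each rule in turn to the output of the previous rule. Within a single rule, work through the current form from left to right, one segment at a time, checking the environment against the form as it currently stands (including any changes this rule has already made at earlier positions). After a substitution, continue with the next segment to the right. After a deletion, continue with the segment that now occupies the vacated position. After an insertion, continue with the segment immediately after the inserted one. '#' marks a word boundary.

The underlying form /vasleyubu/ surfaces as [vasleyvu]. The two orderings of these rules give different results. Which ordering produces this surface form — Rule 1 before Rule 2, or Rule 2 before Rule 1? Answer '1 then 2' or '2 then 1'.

Order 1 then 2:
  1 Intervocalic Lenition: [vasleyubu] → [vasleyuvu]
  2 Syncope: [vasleyuvu] → [vasleyvu]
  result: [vasleyvu]
Order 2 then 1:
  2 Syncope: [vasleyubu] → [vasleybu]
  1 Intervocalic Lenition: no change — [vasleybu]
  result: [vasleybu]

1 then 2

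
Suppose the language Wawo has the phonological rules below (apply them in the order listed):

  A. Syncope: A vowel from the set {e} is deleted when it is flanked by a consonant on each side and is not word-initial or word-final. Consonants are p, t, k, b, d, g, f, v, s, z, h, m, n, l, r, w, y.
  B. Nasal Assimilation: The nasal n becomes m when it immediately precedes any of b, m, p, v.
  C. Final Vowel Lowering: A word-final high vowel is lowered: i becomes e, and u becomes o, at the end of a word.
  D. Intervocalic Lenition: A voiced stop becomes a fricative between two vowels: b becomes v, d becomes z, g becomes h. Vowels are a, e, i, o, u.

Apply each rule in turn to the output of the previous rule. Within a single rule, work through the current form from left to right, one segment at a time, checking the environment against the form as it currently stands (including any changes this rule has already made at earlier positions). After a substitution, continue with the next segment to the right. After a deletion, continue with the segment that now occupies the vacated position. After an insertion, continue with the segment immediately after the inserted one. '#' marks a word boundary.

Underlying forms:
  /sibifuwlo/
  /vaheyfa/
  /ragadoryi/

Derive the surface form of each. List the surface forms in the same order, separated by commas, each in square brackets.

/sibifuwlo/:
  A Syncope: no change — [sibifuwlo]
  B Nasal Assimilation: no change — [sibifuwlo]
  C Final Vowel Lowering: no change — [sibifuwlo]
  D Intervocalic Lenition: [sibifuwlo] → [sivifuwlo]
/vaheyfa/:
  A Syncope: [vaheyfa] → [vahyfa]
  B Nasal Assimilation: no change — [vahyfa]
  C Final Vowel Lowering: no change — [vahyfa]
  D Intervocalic Lenition: no change — [vahyfa]
/ragadoryi/:
  A Syncope: no change — [ragadoryi]
  B Nasal Assimilation: no change — [ragadoryi]
  C Final Vowel Lowering: [ragadoryi] → [ragadorye]
  D Intervocalic Lenition: [ragadorye] → [rahazorye]

[sivifuwlo], [vahyfa], [rahazorye]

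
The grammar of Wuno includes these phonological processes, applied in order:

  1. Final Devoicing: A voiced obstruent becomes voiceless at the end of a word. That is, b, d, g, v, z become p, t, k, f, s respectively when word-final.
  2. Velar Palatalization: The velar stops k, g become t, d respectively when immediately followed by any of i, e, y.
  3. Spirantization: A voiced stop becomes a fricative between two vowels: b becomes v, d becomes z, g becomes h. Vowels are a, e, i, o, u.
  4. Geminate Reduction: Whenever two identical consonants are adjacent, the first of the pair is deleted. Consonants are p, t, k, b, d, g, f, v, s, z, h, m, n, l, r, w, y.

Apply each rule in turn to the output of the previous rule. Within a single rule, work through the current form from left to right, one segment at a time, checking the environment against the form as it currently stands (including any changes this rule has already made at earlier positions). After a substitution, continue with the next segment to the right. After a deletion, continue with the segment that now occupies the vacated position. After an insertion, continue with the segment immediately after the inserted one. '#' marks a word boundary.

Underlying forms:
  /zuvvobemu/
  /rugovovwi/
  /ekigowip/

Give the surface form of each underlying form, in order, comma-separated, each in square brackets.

[zuvovemu], [ruhovovwi], [etihowip]

/zuvvobemu/:
  1 Final Devoicing: no change — [zuvvobemu]
  2 Velar Palatalization: no change — [zuvvobemu]
  3 Spirantization: [zuvvobemu] → [zuvvovemu]
  4 Geminate Reduction: [zuvvovemu] → [zuvovemu]
/rugovovwi/:
  1 Final Devoicing: no change — [rugovovwi]
  2 Velar Palatalization: no change — [rugovovwi]
  3 Spirantization: [rugovovwi] → [ruhovovwi]
  4 Geminate Reduction: no change — [ruhovovwi]
/ekigowip/:
  1 Final Devoicing: no change — [ekigowip]
  2 Velar Palatalization: [ekigowip] → [etigowip]
  3 Spirantization: [etigowip] → [etihowip]
  4 Geminate Reduction: no change — [etihowip]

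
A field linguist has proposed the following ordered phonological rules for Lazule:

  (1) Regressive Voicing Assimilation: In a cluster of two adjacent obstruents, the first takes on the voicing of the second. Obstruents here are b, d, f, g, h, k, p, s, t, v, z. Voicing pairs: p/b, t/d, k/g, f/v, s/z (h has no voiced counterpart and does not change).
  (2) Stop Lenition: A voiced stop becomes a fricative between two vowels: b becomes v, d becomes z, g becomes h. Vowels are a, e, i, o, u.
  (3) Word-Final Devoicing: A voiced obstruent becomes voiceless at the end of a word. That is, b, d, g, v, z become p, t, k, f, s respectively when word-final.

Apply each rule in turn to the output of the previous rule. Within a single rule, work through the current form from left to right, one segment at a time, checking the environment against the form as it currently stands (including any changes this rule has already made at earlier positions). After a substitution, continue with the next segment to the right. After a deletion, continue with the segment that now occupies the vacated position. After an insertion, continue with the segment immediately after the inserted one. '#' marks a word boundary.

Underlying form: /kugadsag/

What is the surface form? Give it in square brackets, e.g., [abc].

(1) Regressive Voicing Assimilation: [kugadsag] → [kugatsag]
(2) Stop Lenition: [kugatsag] → [kuhatsag]
(3) Word-Final Devoicing: [kuhatsag] → [kuhatsak]

[kuhatsak]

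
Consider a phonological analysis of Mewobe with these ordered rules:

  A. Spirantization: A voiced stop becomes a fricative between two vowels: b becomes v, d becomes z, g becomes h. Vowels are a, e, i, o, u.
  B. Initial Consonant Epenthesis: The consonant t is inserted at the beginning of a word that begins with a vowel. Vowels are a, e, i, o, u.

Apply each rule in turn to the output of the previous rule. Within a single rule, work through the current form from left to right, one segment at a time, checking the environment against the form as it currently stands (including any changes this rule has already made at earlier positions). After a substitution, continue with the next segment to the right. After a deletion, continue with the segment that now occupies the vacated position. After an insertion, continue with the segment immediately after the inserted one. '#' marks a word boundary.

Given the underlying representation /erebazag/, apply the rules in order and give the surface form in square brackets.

[terevazag]

A Spirantization: [erebazag] → [erevazag]
B Initial Consonant Epenthesis: [erevazag] → [terevazag]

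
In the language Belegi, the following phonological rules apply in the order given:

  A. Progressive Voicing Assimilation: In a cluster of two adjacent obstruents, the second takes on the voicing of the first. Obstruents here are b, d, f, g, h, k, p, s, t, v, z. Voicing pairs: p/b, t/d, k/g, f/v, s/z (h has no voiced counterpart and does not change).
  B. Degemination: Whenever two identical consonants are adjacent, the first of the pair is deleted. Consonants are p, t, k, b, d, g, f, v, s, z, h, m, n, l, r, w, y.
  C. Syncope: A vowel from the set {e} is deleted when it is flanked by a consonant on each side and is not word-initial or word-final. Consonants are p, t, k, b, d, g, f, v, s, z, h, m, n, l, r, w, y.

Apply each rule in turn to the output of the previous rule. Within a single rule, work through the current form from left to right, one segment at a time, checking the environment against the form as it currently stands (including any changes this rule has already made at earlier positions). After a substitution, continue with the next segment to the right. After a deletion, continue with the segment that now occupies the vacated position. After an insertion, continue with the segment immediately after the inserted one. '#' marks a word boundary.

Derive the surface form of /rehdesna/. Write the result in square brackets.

A Progressive Voicing Assimilation: [rehdesna] → [rehtesna]
B Degemination: no change — [rehtesna]
C Syncope: [rehtesna] → [rhtsna]

[rhtsna]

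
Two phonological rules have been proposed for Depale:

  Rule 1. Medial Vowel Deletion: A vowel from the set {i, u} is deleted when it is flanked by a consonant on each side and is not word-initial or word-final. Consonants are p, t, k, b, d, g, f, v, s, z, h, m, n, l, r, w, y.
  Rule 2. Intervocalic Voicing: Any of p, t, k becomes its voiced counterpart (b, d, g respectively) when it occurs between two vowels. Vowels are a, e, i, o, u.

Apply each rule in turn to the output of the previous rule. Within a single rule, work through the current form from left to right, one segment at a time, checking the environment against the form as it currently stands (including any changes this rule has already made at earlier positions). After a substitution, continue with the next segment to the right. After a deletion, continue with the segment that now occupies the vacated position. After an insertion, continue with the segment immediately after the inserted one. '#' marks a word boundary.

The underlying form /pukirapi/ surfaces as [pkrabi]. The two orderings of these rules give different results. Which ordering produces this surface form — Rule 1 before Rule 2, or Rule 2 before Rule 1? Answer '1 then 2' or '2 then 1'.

1 then 2

Order 1 then 2:
  1 Medial Vowel Deletion: [pukirapi] → [pkrapi]
  2 Intervocalic Voicing: [pkrapi] → [pkrabi]
  result: [pkrabi]
Order 2 then 1:
  2 Intervocalic Voicing: [pukirapi] → [pugirabi]
  1 Medial Vowel Deletion: [pugirabi] → [pgrabi]
  result: [pgrabi]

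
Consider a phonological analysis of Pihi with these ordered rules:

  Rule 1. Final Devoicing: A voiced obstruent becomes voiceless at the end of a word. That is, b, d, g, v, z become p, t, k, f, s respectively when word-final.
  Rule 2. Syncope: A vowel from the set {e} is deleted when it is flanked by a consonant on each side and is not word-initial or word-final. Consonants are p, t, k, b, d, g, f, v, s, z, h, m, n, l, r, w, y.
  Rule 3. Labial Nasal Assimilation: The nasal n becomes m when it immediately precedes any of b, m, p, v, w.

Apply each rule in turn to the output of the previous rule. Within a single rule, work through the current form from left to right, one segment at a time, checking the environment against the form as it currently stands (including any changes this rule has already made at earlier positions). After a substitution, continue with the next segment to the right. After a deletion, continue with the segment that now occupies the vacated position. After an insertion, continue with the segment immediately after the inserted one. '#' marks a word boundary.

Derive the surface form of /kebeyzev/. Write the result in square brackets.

[kbyzf]

Rule 1 Final Devoicing: [kebeyzev] → [kebeyzef]
Rule 2 Syncope: [kebeyzef] → [kbyzf]
Rule 3 Labial Nasal Assimilation: no change — [kbyzf]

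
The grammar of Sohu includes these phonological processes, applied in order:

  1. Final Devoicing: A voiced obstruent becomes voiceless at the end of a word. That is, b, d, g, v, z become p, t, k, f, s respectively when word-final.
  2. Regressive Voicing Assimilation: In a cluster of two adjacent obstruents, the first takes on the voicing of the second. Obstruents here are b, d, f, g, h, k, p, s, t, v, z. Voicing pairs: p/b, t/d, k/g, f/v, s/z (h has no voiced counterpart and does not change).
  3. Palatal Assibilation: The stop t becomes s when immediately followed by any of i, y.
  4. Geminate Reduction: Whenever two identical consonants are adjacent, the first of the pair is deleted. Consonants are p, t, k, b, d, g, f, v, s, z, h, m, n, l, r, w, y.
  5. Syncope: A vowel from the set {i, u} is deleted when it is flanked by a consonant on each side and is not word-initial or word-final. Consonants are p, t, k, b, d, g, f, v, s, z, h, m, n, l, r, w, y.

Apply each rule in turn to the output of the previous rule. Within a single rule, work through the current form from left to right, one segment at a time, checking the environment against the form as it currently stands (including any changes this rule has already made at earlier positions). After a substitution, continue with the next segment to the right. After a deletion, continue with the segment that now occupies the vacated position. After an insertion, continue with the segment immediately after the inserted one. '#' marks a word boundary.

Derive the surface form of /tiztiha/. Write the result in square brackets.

1 Final Devoicing: no change — [tiztiha]
2 Regressive Voicing Assimilation: [tiztiha] → [tistiha]
3 Palatal Assibilation: [tistiha] → [sissiha]
4 Geminate Reduction: [sissiha] → [sisiha]
5 Syncope: [sisiha] → [ssha]

[ssha]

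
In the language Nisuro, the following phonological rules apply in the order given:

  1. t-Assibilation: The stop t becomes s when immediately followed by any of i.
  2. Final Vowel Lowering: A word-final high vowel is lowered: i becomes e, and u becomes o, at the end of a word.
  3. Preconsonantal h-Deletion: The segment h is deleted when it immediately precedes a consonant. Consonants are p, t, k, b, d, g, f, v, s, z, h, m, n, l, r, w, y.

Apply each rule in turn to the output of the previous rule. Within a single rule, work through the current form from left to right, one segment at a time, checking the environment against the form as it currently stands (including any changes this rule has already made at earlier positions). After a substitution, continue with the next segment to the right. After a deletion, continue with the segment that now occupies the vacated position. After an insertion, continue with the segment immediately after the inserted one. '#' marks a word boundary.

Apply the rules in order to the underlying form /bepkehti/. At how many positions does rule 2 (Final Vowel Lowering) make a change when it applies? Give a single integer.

1

1 t-Assibilation: [bepkehti] → [bepkehsi]
2 Final Vowel Lowering: [bepkehsi] → [bepkehse]
3 Preconsonantal h-Deletion: [bepkehse] → [bepkese]
Rule 2 changed 1 position(s).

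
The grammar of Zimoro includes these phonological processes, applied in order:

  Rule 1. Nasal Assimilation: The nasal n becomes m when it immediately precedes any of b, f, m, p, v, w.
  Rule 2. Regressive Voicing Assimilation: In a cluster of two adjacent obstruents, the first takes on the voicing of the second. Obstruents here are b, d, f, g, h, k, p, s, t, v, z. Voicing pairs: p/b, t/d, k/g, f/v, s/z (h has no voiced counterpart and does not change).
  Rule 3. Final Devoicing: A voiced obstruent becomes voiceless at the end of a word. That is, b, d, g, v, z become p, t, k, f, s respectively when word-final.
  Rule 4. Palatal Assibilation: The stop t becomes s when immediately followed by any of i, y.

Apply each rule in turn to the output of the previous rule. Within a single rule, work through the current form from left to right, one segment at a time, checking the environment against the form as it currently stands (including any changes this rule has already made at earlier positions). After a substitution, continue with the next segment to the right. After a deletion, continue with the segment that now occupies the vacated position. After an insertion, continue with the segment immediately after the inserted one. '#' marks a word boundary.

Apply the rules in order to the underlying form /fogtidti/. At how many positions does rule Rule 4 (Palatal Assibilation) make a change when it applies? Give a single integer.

2

Rule 1 Nasal Assimilation: no change — [fogtidti]
Rule 2 Regressive Voicing Assimilation: [fogtidti] → [foktitti]
Rule 3 Final Devoicing: no change — [foktitti]
Rule 4 Palatal Assibilation: [foktitti] → [foksitsi]
Rule Rule 4 changed 2 position(s).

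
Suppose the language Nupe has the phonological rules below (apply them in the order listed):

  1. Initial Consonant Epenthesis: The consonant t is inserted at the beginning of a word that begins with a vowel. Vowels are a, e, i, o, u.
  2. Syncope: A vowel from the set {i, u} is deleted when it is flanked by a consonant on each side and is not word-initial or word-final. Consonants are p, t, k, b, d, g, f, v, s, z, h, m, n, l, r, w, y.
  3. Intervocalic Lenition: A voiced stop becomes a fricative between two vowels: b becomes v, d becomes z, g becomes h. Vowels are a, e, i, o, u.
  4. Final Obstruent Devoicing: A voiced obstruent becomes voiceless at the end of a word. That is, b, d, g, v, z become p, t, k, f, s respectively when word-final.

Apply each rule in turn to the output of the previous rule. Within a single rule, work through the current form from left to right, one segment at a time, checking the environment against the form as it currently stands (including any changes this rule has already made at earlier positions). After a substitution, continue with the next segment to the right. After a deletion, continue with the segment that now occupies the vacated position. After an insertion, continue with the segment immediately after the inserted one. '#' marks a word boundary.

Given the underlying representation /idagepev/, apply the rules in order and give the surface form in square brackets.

1 Initial Consonant Epenthesis: [idagepev] → [tidagepev]
2 Syncope: [tidagepev] → [tdagepev]
3 Intervocalic Lenition: [tdagepev] → [tdahepev]
4 Final Obstruent Devoicing: [tdahepev] → [tdahepef]

[tdahepef]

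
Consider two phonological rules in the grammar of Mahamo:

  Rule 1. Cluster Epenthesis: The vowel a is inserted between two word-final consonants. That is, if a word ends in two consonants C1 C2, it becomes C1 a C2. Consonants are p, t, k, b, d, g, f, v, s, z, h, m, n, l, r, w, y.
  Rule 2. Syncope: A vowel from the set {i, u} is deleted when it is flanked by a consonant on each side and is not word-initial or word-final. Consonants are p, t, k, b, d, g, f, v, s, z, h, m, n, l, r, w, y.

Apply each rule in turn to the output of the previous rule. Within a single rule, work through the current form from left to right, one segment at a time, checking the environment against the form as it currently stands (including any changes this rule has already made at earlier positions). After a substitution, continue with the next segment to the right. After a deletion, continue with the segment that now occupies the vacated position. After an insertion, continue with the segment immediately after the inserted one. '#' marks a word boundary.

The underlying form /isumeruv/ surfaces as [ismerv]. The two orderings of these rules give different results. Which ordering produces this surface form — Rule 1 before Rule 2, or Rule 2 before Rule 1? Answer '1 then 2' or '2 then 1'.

1 then 2

Order 1 then 2:
  1 Cluster Epenthesis: no change — [isumeruv]
  2 Syncope: [isumeruv] → [ismerv]
  result: [ismerv]
Order 2 then 1:
  2 Syncope: [isumeruv] → [ismerv]
  1 Cluster Epenthesis: [ismerv] → [ismerav]
  result: [ismerav]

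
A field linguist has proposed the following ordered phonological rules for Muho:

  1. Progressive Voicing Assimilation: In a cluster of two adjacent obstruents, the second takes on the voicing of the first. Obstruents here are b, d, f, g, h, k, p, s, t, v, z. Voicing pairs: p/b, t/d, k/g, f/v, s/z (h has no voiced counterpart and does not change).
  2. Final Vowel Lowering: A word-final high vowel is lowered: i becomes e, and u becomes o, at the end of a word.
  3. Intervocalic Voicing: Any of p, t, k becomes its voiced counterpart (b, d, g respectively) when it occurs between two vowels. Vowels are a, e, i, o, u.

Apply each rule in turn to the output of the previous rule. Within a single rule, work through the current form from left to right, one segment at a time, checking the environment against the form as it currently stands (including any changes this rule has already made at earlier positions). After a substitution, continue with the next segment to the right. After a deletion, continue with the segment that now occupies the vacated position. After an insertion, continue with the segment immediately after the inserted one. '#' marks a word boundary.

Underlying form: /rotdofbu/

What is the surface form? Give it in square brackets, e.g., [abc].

1 Progressive Voicing Assimilation: [rotdofbu] → [rottofpu]
2 Final Vowel Lowering: [rottofpu] → [rottofpo]
3 Intervocalic Voicing: no change — [rottofpo]

[rottofpo]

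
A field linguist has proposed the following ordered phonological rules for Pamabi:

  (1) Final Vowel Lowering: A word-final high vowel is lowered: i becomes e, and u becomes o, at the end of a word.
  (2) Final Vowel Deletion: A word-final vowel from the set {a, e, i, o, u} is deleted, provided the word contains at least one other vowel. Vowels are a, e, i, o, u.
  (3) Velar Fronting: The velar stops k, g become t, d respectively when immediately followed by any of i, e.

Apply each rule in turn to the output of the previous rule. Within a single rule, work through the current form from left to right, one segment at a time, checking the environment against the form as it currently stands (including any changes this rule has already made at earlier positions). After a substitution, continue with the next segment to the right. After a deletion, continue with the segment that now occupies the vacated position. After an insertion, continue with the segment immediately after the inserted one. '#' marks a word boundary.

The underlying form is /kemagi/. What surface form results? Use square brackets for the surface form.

(1) Final Vowel Lowering: [kemagi] → [kemage]
(2) Final Vowel Deletion: [kemage] → [kemag]
(3) Velar Fronting: [kemag] → [temag]

[temag]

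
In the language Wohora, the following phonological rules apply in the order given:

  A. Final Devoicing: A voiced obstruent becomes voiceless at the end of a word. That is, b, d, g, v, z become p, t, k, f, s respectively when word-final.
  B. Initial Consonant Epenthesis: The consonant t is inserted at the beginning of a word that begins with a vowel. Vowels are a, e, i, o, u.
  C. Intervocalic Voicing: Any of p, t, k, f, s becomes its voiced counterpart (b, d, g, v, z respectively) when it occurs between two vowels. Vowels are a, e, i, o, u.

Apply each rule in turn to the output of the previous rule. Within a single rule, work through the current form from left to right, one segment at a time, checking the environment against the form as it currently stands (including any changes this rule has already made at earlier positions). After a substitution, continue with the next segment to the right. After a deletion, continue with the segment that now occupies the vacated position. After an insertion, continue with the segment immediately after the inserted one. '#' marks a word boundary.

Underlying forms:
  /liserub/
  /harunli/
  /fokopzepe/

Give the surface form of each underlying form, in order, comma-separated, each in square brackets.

[lizerup], [harunli], [fogopzebe]

/liserub/:
  A Final Devoicing: [liserub] → [liserup]
  B Initial Consonant Epenthesis: no change — [liserup]
  C Intervocalic Voicing: [liserup] → [lizerup]
/harunli/:
  A Final Devoicing: no change — [harunli]
  B Initial Consonant Epenthesis: no change — [harunli]
  C Intervocalic Voicing: no change — [harunli]
/fokopzepe/:
  A Final Devoicing: no change — [fokopzepe]
  B Initial Consonant Epenthesis: no change — [fokopzepe]
  C Intervocalic Voicing: [fokopzepe] → [fogopzebe]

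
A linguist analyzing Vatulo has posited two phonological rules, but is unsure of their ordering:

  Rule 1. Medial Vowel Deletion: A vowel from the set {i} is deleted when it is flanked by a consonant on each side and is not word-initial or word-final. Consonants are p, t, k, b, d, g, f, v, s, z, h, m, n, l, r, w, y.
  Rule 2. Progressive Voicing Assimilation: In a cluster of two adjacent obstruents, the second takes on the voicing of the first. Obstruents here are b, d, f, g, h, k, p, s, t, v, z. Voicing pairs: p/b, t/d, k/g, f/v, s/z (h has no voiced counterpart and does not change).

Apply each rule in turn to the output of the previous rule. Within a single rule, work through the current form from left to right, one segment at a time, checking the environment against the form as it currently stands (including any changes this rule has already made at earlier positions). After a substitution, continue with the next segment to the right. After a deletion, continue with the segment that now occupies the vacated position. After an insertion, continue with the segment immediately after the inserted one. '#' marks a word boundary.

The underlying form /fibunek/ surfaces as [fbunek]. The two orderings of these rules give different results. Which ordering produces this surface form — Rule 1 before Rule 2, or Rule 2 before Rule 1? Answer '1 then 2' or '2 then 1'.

Order 1 then 2:
  1 Medial Vowel Deletion: [fibunek] → [fbunek]
  2 Progressive Voicing Assimilation: [fbunek] → [fpunek]
  result: [fpunek]
Order 2 then 1:
  2 Progressive Voicing Assimilation: no change — [fibunek]
  1 Medial Vowel Deletion: [fibunek] → [fbunek]
  result: [fbunek]

2 then 1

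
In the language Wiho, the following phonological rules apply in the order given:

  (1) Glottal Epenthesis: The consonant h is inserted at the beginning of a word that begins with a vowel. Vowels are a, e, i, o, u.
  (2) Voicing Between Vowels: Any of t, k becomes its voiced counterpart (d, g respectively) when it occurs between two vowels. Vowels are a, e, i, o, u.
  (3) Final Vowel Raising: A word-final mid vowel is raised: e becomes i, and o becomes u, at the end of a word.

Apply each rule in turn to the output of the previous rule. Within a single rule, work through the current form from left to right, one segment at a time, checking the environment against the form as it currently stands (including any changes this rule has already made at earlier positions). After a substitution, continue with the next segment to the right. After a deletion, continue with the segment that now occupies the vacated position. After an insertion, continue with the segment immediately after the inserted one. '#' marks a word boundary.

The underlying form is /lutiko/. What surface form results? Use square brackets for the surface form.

[ludigu]

(1) Glottal Epenthesis: no change — [lutiko]
(2) Voicing Between Vowels: [lutiko] → [ludigo]
(3) Final Vowel Raising: [ludigo] → [ludigu]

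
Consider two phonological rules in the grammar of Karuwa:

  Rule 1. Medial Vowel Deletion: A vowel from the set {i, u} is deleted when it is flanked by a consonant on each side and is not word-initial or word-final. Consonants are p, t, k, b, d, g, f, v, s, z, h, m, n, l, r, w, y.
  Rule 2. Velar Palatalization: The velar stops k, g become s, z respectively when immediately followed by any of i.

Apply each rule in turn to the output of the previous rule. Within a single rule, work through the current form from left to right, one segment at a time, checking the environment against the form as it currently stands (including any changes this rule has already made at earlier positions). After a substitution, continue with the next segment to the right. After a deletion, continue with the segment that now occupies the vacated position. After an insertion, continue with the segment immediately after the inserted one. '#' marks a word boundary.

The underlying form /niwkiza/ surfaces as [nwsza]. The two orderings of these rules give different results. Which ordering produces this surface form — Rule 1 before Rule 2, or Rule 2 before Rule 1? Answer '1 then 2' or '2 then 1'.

Order 1 then 2:
  1 Medial Vowel Deletion: [niwkiza] → [nwkza]
  2 Velar Palatalization: no change — [nwkza]
  result: [nwkza]
Order 2 then 1:
  2 Velar Palatalization: [niwkiza] → [niwsiza]
  1 Medial Vowel Deletion: [niwsiza] → [nwsza]
  result: [nwsza]

2 then 1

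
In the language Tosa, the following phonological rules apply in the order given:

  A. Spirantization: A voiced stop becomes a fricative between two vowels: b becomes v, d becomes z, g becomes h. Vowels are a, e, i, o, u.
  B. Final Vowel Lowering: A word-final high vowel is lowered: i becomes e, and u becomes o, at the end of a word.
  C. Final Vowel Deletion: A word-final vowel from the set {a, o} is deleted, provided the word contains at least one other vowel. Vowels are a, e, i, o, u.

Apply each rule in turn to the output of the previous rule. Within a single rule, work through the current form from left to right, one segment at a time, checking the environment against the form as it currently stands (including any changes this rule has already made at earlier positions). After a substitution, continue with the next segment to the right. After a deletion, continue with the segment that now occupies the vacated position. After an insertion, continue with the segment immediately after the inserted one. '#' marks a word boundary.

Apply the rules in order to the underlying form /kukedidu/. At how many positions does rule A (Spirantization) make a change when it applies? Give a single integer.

A Spirantization: [kukedidu] → [kukezizu]
B Final Vowel Lowering: [kukezizu] → [kukezizo]
C Final Vowel Deletion: [kukezizo] → [kukeziz]
Rule A changed 2 position(s).

2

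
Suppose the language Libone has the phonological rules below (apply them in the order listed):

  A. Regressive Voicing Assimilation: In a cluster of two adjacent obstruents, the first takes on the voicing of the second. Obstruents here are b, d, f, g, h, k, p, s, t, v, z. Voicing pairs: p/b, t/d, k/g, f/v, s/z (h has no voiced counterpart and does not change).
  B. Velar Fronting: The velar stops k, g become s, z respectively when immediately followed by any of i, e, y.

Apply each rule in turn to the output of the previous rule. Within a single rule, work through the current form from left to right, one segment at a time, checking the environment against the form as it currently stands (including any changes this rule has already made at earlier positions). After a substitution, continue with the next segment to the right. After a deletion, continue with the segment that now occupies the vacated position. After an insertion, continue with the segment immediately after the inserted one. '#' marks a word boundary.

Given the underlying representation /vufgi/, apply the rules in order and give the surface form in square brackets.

[vuvzi]

A Regressive Voicing Assimilation: [vufgi] → [vuvgi]
B Velar Fronting: [vuvgi] → [vuvzi]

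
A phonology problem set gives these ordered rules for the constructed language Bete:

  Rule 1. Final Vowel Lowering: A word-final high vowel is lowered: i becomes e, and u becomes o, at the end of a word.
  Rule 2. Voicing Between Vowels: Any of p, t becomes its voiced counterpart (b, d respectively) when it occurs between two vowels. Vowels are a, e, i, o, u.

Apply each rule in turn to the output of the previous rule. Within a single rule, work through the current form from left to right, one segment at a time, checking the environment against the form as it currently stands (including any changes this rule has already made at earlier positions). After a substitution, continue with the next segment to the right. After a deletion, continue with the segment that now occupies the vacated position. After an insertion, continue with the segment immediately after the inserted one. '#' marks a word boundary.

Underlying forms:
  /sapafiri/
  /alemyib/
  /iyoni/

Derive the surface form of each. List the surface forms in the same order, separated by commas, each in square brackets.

/sapafiri/:
  Rule 1 Final Vowel Lowering: [sapafiri] → [sapafire]
  Rule 2 Voicing Between Vowels: [sapafire] → [sabafire]
/alemyib/:
  Rule 1 Final Vowel Lowering: no change — [alemyib]
  Rule 2 Voicing Between Vowels: no change — [alemyib]
/iyoni/:
  Rule 1 Final Vowel Lowering: [iyoni] → [iyone]
  Rule 2 Voicing Between Vowels: no change — [iyone]

[sabafire], [alemyib], [iyone]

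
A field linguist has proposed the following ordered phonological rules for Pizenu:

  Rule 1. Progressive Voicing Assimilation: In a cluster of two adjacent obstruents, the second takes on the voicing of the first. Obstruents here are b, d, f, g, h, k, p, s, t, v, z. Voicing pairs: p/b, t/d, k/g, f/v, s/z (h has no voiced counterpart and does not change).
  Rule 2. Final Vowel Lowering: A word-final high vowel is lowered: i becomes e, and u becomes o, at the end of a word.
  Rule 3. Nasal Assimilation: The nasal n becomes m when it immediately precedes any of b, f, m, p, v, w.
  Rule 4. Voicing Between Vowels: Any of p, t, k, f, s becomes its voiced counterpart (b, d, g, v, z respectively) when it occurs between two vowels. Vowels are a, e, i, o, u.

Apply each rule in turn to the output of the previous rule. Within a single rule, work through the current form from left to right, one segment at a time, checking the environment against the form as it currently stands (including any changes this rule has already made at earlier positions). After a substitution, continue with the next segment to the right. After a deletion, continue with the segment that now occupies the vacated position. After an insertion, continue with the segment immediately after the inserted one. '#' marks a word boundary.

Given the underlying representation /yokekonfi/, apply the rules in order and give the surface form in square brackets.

[yogegomfe]

Rule 1 Progressive Voicing Assimilation: no change — [yokekonfi]
Rule 2 Final Vowel Lowering: [yokekonfi] → [yokekonfe]
Rule 3 Nasal Assimilation: [yokekonfe] → [yokekomfe]
Rule 4 Voicing Between Vowels: [yokekomfe] → [yogegomfe]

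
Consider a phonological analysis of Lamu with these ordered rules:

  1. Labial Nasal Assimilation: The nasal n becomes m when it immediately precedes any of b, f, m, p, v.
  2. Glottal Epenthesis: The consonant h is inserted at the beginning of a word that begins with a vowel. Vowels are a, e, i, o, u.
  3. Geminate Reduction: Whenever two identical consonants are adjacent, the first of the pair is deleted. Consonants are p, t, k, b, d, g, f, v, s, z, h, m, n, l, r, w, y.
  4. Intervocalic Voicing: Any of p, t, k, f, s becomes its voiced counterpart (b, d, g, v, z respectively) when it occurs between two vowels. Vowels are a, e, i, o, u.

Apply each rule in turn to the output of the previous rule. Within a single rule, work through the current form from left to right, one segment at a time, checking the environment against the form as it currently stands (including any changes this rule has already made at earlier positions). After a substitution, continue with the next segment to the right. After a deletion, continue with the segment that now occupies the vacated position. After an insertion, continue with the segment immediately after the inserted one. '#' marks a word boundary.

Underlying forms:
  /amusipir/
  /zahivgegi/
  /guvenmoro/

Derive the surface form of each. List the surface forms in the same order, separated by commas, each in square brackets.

[hamuzibir], [zahivgegi], [guvemoro]

/amusipir/:
  1 Labial Nasal Assimilation: no change — [amusipir]
  2 Glottal Epenthesis: [amusipir] → [hamusipir]
  3 Geminate Reduction: no change — [hamusipir]
  4 Intervocalic Voicing: [hamusipir] → [hamuzibir]
/zahivgegi/:
  1 Labial Nasal Assimilation: no change — [zahivgegi]
  2 Glottal Epenthesis: no change — [zahivgegi]
  3 Geminate Reduction: no change — [zahivgegi]
  4 Intervocalic Voicing: no change — [zahivgegi]
/guvenmoro/:
  1 Labial Nasal Assimilation: [guvenmoro] → [guvemmoro]
  2 Glottal Epenthesis: no change — [guvemmoro]
  3 Geminate Reduction: [guvemmoro] → [guvemoro]
  4 Intervocalic Voicing: no change — [guvemoro]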